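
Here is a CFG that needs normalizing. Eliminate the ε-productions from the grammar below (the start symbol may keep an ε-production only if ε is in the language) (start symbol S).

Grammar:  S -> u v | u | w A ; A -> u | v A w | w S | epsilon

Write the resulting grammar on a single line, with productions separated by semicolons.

S -> u v | u | w A | w; A -> u | v A w | v w | w S

Nullable nonterminals: {A}.
ε ∉ L(G), so no ε-production is kept.
Add the nullable-subset variants: S → w A gives w A | w. A → v A w gives v A w | v w.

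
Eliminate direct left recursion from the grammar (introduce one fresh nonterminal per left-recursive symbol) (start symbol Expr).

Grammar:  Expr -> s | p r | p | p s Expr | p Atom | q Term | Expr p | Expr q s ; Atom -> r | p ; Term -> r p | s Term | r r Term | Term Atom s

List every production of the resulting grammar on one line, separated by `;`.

Expr, Term are directly left-recursive.
For Expr: α = {p, q s}, β = {s, p r, p, p s Expr, p Atom, q Term}. Rewrite as Expr → β Expr1 and Expr1 → α Expr1 | ε.
For Term: α = {Atom s}, β = {r p, s Term, r r Term}. Rewrite as Term → β Term1 and Term1 → α Term1 | ε.

Expr -> s Expr1 | p r Expr1 | p Expr1 | p s Expr Expr1 | p Atom Expr1 | q Term Expr1; Atom -> r | p; Term -> r p Term1 | s Term Term1 | r r Term Term1; Expr1 -> p Expr1 | q s Expr1 | epsilon; Term1 -> Atom s Term1 | epsilon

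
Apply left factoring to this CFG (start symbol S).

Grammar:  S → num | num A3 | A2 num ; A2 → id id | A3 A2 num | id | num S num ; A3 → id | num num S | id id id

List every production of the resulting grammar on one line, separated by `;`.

S has alternatives sharing prefix 'num': factor to S → num S' with S' → ε | A3.
A2 has alternatives sharing prefix 'id': factor to A2 → id A2' with A2' → id | ε.
A3 has alternatives sharing prefix 'id': factor to A3 → id A3' with A3' → ε | id id.

S → A2 num | num S'; A2 → A3 A2 num | num S num | id A2'; A3 → num num S | id A3'; S' → ε | A3; A2' → id | ε; A3' → ε | id id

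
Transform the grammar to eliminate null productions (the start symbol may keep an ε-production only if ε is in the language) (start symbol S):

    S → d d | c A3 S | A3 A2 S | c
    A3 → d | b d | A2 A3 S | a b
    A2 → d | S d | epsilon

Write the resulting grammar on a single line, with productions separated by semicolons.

Nullable set = {A2}.
ε ∉ L(G), so no ε-production is kept.
Add the nullable-subset variants: S → A3 A2 S gives A3 A2 S | A3 S. A3 → A2 A3 S gives A2 A3 S | A3 S.

S → d d | c A3 S | A3 A2 S | A3 S | c; A3 → d | b d | A2 A3 S | A3 S | a b; A2 → d | S d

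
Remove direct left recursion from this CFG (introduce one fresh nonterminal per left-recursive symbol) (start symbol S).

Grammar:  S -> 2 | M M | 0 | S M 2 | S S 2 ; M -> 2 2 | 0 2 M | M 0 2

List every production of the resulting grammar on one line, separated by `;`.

S -> 2 S' | M M S' | 0 S'; M -> 2 2 M' | 0 2 M M'; S' -> M 2 S' | S 2 S' | ε; M' -> 0 2 M' | ε

Directly left-recursive nonterminals: S, M.
For S: α = {M 2, S 2}, β = {2, M M, 0}. Rewrite as S → β S' and S' → α S' | ε.
For M: α = {0 2}, β = {2 2, 0 2 M}. Rewrite as M → β M' and M' → α M' | ε.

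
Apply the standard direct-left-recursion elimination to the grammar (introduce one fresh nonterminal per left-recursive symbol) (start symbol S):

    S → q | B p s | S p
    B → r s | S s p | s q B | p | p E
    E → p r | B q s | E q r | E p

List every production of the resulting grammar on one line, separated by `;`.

S → q S' | B p s S'; B → r s | S s p | s q B | p | p E; E → p r E' | B q s E'; S' → p S' | epsilon; E' → q r E' | p E' | epsilon

Directly left-recursive nonterminals: S, E.
For S: α = {p}, β = {q, B p s}. Rewrite as S → β S' and S' → α S' | ε.
For E: α = {q r, p}, β = {p r, B q s}. Rewrite as E → β E' and E' → α E' | ε.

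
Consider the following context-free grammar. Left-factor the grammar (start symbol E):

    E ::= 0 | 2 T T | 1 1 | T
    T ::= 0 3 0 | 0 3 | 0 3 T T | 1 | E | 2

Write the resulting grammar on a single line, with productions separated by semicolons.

T has alternatives sharing prefix '0 3': factor to T → 0 3 T' with T' → 0 | ε | T T.

E ::= 0 | 2 T T | 1 1 | T; T ::= 1 | E | 2 | 0 3 T'; T' ::= 0 | eps | T T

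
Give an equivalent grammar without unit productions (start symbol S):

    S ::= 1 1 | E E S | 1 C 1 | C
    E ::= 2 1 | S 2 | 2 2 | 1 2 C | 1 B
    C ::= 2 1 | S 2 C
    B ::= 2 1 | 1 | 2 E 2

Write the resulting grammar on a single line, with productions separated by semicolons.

S ::= 2 1 | S 2 C | 1 1 | E E S | 1 C 1; E ::= 2 1 | S 2 | 2 2 | 1 2 C | 1 B; C ::= 2 1 | S 2 C; B ::= 2 1 | 1 | 2 E 2

Unit pairs: S ⇒* {C}.
For each unit pair (A, B), copy every non-unit production of B to A, then drop all unit productions.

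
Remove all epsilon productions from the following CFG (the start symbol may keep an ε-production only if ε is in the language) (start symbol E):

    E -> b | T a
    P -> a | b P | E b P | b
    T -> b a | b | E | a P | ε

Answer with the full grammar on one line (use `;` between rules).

The nullable symbols are {T}.
ε ∉ L(G), so no ε-production is kept.
Expand every rule over subsets of its nullable positions: E → T a gives T a | a.

E -> b | T a | a; P -> a | b P | E b P | b; T -> b a | b | E | a P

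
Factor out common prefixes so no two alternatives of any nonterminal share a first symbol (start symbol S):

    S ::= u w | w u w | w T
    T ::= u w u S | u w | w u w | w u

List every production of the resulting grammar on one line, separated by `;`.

S ::= u w | w S'; T ::= u w T' | w u T''; S' ::= u w | T; T' ::= u S | ε; T'' ::= w | ε

S has alternatives sharing prefix 'w': factor to S → w S' with S' → u w | T.
T has alternatives sharing prefix 'u w': factor to T → u w T' with T' → u S | ε.
T has alternatives sharing prefix 'w u': factor to T → w u T'' with T'' → w | ε.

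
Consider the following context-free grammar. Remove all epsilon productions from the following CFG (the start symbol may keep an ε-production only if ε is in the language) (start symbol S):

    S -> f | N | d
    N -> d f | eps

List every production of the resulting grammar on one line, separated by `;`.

S -> f | N | d | eps; N -> d f

Nullable set = {N, S}.
ε ∈ L(G) since S is nullable, so keep S → ε.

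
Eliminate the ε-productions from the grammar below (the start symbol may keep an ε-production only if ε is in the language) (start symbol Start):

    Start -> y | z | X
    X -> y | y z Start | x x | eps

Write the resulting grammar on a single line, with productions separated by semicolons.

Start -> y | z | X | eps; X -> y | y z Start | y z | x x

Nullable nonterminals: {Start, X}.
ε ∈ L(G) since Start is nullable, so keep Start → ε.
Expand every rule over subsets of its nullable positions: X → y z Start gives y z Start | y z.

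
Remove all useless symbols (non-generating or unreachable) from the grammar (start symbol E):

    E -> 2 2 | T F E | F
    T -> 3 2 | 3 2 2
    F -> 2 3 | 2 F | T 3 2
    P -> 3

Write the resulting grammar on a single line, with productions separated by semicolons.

Generating nonterminals: {E, F, P, T}.
Reachable from E after that: {E, F, T}.
Removed useless symbols: {P} and every production mentioning them.

E -> 2 2 | T F E | F; T -> 3 2 | 3 2 2; F -> 2 3 | 2 F | T 3 2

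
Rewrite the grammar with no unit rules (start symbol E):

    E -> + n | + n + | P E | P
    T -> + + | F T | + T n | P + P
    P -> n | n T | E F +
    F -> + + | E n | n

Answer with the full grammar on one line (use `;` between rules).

E -> + n | + n + | P E | n | n T | E F +; T -> + + | F T | + T n | P + P; P -> n | n T | E F +; F -> + + | E n | n

Unit pairs: E ⇒* {P}.
For each unit pair (A, B), copy every non-unit production of B to A, then drop all unit productions.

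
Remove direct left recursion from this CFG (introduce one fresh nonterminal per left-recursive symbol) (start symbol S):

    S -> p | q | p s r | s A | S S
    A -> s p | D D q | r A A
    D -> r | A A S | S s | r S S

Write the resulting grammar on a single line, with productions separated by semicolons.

S -> p S' | q S' | p s r S' | s A S'; A -> s p | D D q | r A A; D -> r | A A S | S s | r S S; S' -> S S' | ε

S is directly left-recursive.
For S: α = {S}, β = {p, q, p s r, s A}. Rewrite as S → β S' and S' → α S' | ε.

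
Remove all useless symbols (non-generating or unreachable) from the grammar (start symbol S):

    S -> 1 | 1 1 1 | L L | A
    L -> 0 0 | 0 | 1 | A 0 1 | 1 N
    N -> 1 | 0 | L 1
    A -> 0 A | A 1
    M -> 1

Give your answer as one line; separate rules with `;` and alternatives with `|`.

Generating nonterminals: {L, M, N, S}.
Reachable from S after that: {L, N, S}.
Removed useless symbols: {A, M} and every production mentioning them.

S -> 1 | 1 1 1 | L L; L -> 0 0 | 0 | 1 | 1 N; N -> 1 | 0 | L 1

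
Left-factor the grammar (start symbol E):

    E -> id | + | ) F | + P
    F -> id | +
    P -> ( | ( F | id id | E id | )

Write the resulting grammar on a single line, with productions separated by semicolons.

E has alternatives sharing prefix '+': factor to E → + E' with E' → ε | P.
P has alternatives sharing prefix '(': factor to P → ( P' with P' → ε | F.

E -> id | ) F | + E'; F -> id | +; P -> id id | E id | ) | ( P'; E' -> ε | P; P' -> ε | F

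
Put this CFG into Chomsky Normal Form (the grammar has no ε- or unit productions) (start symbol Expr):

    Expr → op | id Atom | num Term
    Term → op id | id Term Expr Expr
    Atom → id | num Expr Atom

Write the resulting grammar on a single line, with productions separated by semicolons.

Expr → op | X1 Atom | X2 Term; Term → X3 X1 | X1 Y1; Atom → id | X2 Y3; X1 → id; X2 → num; X3 → op; Y1 → Term Y2; Y2 → Expr Expr; Y3 → Expr Atom

Introduce a nonterminal for each terminal appearing in a rule of length ≥ 2: X1 → id, X2 → num, X3 → op.
Binarize each right-hand side of length ≥ 3 by chaining fresh nonterminals (Y1, Y2, …): affected rules were Term → X1 Term Expr Expr; Atom → X2 Expr Atom.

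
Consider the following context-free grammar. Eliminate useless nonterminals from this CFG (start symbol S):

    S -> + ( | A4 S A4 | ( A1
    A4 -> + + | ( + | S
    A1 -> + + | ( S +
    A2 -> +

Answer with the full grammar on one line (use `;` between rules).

S -> + ( | A4 S A4 | ( A1; A4 -> + + | ( + | S; A1 -> + + | ( S +

Generating nonterminals: {A1, A2, A4, S}.
Reachable from S after that: {A1, A4, S}.
Removed useless symbols: {A2} and every production mentioning them.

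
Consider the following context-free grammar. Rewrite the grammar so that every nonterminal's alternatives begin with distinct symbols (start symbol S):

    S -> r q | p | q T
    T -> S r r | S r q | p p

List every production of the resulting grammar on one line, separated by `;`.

T has alternatives sharing prefix 'S r': factor to T → S r T' with T' → r | q.

S -> r q | p | q T; T -> p p | S r T'; T' -> r | q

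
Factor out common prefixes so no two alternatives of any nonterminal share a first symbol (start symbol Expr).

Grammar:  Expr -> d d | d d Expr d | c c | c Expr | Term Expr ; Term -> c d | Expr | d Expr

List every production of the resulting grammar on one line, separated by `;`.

Expr has alternatives sharing prefix 'd d': factor to Expr → d d Expr1 with Expr1 → ε | Expr d.
Expr has alternatives sharing prefix 'c': factor to Expr → c Expr2 with Expr2 → c | Expr.

Expr -> Term Expr | d d Expr1 | c Expr2; Term -> c d | Expr | d Expr; Expr1 -> ε | Expr d; Expr2 -> c | Expr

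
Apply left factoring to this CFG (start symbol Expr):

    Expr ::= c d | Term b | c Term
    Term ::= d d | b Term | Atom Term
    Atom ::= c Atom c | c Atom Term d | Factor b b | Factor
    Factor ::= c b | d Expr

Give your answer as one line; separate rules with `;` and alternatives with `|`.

Expr ::= Term b | c Expr1; Term ::= d d | b Term | Atom Term; Atom ::= c Atom Atom1 | Factor Atom2; Factor ::= c b | d Expr; Expr1 ::= d | Term; Atom1 ::= c | Term d; Atom2 ::= b b | ε

Expr has alternatives sharing prefix 'c': factor to Expr → c Expr1 with Expr1 → d | Term.
Atom has alternatives sharing prefix 'c Atom': factor to Atom → c Atom Atom1 with Atom1 → c | Term d.
Atom has alternatives sharing prefix 'Factor': factor to Atom → Factor Atom2 with Atom2 → b b | ε.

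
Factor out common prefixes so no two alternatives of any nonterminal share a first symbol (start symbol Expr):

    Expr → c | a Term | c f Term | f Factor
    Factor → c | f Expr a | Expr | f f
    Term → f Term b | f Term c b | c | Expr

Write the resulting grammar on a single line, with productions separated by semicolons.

Expr → a Term | f Factor | c Expr1; Factor → c | Expr | f Factor1; Term → c | Expr | f Term Term1; Expr1 → ε | f Term; Factor1 → Expr a | f; Term1 → b | c b

Expr has alternatives sharing prefix 'c': factor to Expr → c Expr1 with Expr1 → ε | f Term.
Factor has alternatives sharing prefix 'f': factor to Factor → f Factor1 with Factor1 → Expr a | f.
Term has alternatives sharing prefix 'f Term': factor to Term → f Term Term1 with Term1 → b | c b.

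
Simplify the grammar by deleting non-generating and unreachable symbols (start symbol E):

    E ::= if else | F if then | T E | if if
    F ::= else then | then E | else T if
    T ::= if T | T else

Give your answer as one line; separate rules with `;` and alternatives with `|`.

E ::= if else | F if then | if if; F ::= else then | then E

Generating nonterminals: {E, F}.
Reachable from E after that: {E, F}.
Removed useless symbols: {T} and every production mentioning them.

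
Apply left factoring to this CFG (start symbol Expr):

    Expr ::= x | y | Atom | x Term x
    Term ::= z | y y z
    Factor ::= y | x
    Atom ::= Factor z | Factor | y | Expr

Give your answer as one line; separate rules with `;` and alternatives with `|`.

Expr ::= y | Atom | x Expr1; Term ::= z | y y z; Factor ::= y | x; Atom ::= y | Expr | Factor Atom1; Expr1 ::= ε | Term x; Atom1 ::= z | ε

Expr has alternatives sharing prefix 'x': factor to Expr → x Expr1 with Expr1 → ε | Term x.
Atom has alternatives sharing prefix 'Factor': factor to Atom → Factor Atom1 with Atom1 → z | ε.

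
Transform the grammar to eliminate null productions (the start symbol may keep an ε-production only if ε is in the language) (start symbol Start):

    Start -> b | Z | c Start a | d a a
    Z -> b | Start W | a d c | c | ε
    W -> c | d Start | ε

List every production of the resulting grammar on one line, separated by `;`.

Start -> b | Z | c Start a | c a | d a a | ε; Z -> b | Start W | Start | W | a d c | c; W -> c | d Start | d

The nullable symbols are {Start, W, Z}.
ε ∈ L(G) since Start is nullable, so keep Start → ε.
For each production, add variants omitting each subset of nullable occurrences: Start → c Start a gives c Start a | c a. Z → Start W gives Start W | Start | W. W → d Start gives d Start | d.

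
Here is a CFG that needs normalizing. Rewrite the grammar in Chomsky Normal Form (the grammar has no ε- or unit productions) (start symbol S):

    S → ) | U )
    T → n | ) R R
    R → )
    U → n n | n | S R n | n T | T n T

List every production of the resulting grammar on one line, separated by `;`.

S → ) | U X1; T → n | X1 Y1; R → ); U → X2 X2 | n | S Y2 | X2 T | T Y3; X1 → ); X2 → n; Y1 → R R; Y2 → R X2; Y3 → X2 T

Introduce a nonterminal for each terminal appearing in a rule of length ≥ 2: X1 → ), X2 → n.
Binarize each right-hand side of length ≥ 3 by chaining fresh nonterminals (Y1, Y2, …): affected rules were T → X1 R R; U → S R X2; U → T X2 T.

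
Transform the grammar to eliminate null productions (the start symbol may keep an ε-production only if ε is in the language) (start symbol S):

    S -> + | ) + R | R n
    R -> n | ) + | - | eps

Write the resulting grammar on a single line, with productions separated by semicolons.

The nullable symbols are {R}.
ε ∉ L(G), so no ε-production is kept.
Add the nullable-subset variants: S → ) + R gives ) + R | ) +. S → R n gives R n | n.

S -> + | ) + R | ) + | R n | n; R -> n | ) + | -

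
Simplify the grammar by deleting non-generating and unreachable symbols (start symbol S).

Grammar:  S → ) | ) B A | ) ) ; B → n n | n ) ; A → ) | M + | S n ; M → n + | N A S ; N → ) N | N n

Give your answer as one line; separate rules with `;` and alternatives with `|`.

Generating nonterminals: {A, B, M, S}.
Reachable from S after that: {A, B, M, S}.
Removed useless symbols: {N} and every production mentioning them.

S → ) | ) B A | ) ); B → n n | n ); A → ) | M + | S n; M → n +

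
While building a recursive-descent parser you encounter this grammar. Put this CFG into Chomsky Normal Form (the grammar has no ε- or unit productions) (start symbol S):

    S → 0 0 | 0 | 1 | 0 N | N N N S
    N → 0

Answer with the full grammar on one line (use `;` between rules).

S → X1 X1 | 0 | 1 | X1 N | N Y1; N → 0; X1 → 0; Y1 → N Y2; Y2 → N S

Introduce a nonterminal for each terminal appearing in a rule of length ≥ 2: X1 → 0.
Binarize each right-hand side of length ≥ 3 by chaining fresh nonterminals (Y1, Y2, …): affected rules were S → N N N S.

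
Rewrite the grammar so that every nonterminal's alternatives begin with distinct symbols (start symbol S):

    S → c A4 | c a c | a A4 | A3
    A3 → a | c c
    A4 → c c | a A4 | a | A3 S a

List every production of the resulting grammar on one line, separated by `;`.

S has alternatives sharing prefix 'c': factor to S → c S' with S' → A4 | a c.
A4 has alternatives sharing prefix 'a': factor to A4 → a A4' with A4' → A4 | ε.

S → a A4 | A3 | c S'; A3 → a | c c; A4 → c c | A3 S a | a A4'; S' → A4 | a c; A4' → A4 | eps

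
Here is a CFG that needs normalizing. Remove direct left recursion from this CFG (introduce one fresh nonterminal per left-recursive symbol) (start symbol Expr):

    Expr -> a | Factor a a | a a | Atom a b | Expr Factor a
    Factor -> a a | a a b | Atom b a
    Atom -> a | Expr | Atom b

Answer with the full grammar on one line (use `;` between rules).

Directly left-recursive nonterminals: Expr, Atom.
For Expr: α = {Factor a}, β = {a, Factor a a, a a, Atom a b}. Rewrite as Expr → β Expr1 and Expr1 → α Expr1 | ε.
For Atom: α = {b}, β = {a, Expr}. Rewrite as Atom → β Atom1 and Atom1 → α Atom1 | ε.

Expr -> a Expr1 | Factor a a Expr1 | a a Expr1 | Atom a b Expr1; Factor -> a a | a a b | Atom b a; Atom -> a Atom1 | Expr Atom1; Expr1 -> Factor a Expr1 | ε; Atom1 -> b Atom1 | ε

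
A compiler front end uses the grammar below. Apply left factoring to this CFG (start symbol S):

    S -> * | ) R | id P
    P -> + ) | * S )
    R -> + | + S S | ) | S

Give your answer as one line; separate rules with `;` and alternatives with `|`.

S -> * | ) R | id P; P -> + ) | * S ); R -> ) | S | + R'; R' -> ε | S S

R has alternatives sharing prefix '+': factor to R → + R' with R' → ε | S S.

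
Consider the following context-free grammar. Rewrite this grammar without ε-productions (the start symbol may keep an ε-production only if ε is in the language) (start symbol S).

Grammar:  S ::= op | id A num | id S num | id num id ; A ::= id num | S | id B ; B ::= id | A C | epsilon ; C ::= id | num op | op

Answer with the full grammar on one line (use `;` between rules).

Nullable nonterminals: {B}.
ε ∉ L(G), so no ε-production is kept.
Add the nullable-subset variants: A → id B gives id B | id.

S ::= op | id A num | id S num | id num id; A ::= id num | S | id B | id; B ::= id | A C; C ::= id | num op | op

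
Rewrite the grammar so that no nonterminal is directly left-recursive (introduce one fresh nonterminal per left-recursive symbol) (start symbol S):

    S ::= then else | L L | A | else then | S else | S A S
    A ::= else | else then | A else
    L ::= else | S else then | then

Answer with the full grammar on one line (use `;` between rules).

S ::= then else S' | L L S' | A S' | else then S'; A ::= else A' | else then A'; L ::= else | S else then | then; S' ::= else S' | A S S' | eps; A' ::= else A' | eps

S, A are directly left-recursive.
For S: α = {else, A S}, β = {then else, L L, A, else then}. Rewrite as S → β S' and S' → α S' | ε.
For A: α = {else}, β = {else, else then}. Rewrite as A → β A' and A' → α A' | ε.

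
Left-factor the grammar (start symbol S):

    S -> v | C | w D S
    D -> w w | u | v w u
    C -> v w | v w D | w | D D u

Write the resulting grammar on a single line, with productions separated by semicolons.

C has alternatives sharing prefix 'v w': factor to C → v w C' with C' → ε | D.

S -> v | C | w D S; D -> w w | u | v w u; C -> w | D D u | v w C'; C' -> ε | D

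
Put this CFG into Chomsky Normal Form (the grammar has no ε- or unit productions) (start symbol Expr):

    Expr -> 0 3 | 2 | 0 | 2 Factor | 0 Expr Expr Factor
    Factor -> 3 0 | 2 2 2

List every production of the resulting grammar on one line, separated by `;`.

Expr -> X1 X2 | 2 | 0 | X3 Factor | X1 Y1; Factor -> X2 X1 | X3 Y3; X1 -> 0; X2 -> 3; X3 -> 2; Y1 -> Expr Y2; Y2 -> Expr Factor; Y3 -> X3 X3

Introduce a nonterminal for each terminal appearing in a rule of length ≥ 2: X1 → 0, X2 → 3, X3 → 2.
Binarize each right-hand side of length ≥ 3 by chaining fresh nonterminals (Y1, Y2, …): affected rules were Expr → X1 Expr Expr Factor; Factor → X3 X3 X3.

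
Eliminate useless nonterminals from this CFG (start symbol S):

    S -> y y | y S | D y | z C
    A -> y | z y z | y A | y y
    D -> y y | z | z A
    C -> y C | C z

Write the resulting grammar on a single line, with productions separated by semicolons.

S -> y y | y S | D y; A -> y | z y z | y A | y y; D -> y y | z | z A

Generating nonterminals: {A, D, S}.
Reachable from S after that: {A, D, S}.
Removed useless symbols: {C} and every production mentioning them.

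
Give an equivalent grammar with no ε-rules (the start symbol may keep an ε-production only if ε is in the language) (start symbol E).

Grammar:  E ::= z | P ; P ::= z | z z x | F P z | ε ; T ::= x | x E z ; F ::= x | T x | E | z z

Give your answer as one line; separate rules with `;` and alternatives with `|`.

E ::= z | P | ε; P ::= z | z z x | F P z | F z | P z; T ::= x | x E z | x z; F ::= x | T x | E | z z

Nullable set = {E, F, P}.
ε ∈ L(G) since E is nullable, so keep E → ε.
For each production, add variants omitting each subset of nullable occurrences: P → F P z gives F P z | F z | P z. T → x E z gives x E z | x z.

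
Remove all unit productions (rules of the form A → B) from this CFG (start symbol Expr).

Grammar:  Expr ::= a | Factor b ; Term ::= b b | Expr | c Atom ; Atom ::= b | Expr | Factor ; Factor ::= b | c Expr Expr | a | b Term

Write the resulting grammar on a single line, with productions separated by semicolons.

Expr ::= a | Factor b; Term ::= b b | c Atom | a | Factor b; Atom ::= b | c Expr Expr | a | b Term | Factor b; Factor ::= b | c Expr Expr | a | b Term

Unit pairs: Atom ⇒* {Expr, Factor}; Term ⇒* {Expr}.
For every A with A ⇒* B via unit rules, add B's non-unit alternatives to A; then delete every rule of the form X → Y.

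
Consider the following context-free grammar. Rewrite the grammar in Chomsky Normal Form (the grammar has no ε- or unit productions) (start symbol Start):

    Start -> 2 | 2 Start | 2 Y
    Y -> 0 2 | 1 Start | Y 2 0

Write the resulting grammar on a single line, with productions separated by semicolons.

Start -> 2 | X1 Start | X1 Y; Y -> X2 X1 | X3 Start | Y Y1; X1 -> 2; X2 -> 0; X3 -> 1; Y1 -> X1 X2

Introduce a nonterminal for each terminal appearing in a rule of length ≥ 2: X1 → 2, X2 → 0, X3 → 1.
Binarize each right-hand side of length ≥ 3 by chaining fresh nonterminals (Y1, Y2, …): affected rules were Y → Y X1 X2.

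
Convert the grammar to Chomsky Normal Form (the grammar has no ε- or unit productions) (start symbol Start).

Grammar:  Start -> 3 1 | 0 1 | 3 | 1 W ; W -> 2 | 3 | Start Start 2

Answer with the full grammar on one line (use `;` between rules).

Start -> X1 X2 | X3 X2 | 3 | X2 W; W -> 2 | 3 | Start Y1; X1 -> 3; X2 -> 1; X3 -> 0; X4 -> 2; Y1 -> Start X4

Introduce a nonterminal for each terminal appearing in a rule of length ≥ 2: X1 → 3, X2 → 1, X3 → 0, X4 → 2.
Binarize each right-hand side of length ≥ 3 by chaining fresh nonterminals (Y1, Y2, …): affected rules were W → Start Start X4.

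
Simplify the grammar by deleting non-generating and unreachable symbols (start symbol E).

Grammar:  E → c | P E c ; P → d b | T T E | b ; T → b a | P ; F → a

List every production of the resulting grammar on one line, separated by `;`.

E → c | P E c; P → d b | T T E | b; T → b a | P

Generating nonterminals: {E, F, P, T}.
Reachable from E after that: {E, P, T}.
Removed useless symbols: {F} and every production mentioning them.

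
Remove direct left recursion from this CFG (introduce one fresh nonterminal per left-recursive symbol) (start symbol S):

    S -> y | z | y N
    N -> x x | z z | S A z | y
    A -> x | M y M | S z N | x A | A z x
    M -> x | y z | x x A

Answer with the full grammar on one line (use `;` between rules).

Directly left-recursive nonterminal: A.
For A: α = {z x}, β = {x, M y M, S z N, x A}. Rewrite as A → β A' and A' → α A' | ε.

S -> y | z | y N; N -> x x | z z | S A z | y; A -> x A' | M y M A' | S z N A' | x A A'; M -> x | y z | x x A; A' -> z x A' | ε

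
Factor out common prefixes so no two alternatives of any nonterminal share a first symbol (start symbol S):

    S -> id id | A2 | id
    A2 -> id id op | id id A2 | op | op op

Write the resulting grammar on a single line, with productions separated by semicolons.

S has alternatives sharing prefix 'id': factor to S → id S' with S' → id | ε.
A2 has alternatives sharing prefix 'id id': factor to A2 → id id A2' with A2' → op | A2.
A2 has alternatives sharing prefix 'op': factor to A2 → op A2'' with A2'' → ε | op.

S -> A2 | id S'; A2 -> id id A2' | op A2''; S' -> id | eps; A2' -> op | A2; A2'' -> eps | op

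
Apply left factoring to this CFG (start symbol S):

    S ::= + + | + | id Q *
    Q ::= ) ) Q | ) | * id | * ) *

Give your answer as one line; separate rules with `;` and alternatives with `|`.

S has alternatives sharing prefix '+': factor to S → + S' with S' → + | ε.
Q has alternatives sharing prefix ')': factor to Q → ) Q' with Q' → ) Q | ε.
Q has alternatives sharing prefix '*': factor to Q → * Q'' with Q'' → id | ) *.

S ::= id Q * | + S'; Q ::= ) Q' | * Q''; S' ::= + | eps; Q' ::= ) Q | eps; Q'' ::= id | ) *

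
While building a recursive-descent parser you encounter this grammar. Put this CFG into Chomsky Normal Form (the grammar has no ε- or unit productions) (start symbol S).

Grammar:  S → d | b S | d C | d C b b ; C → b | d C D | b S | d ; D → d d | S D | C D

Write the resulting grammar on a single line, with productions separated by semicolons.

S → d | X1 S | X2 C | X2 Y1; C → b | X2 Y3 | X1 S | d; D → X2 X2 | S D | C D; X1 → b; X2 → d; Y1 → C Y2; Y2 → X1 X1; Y3 → C D

Introduce a nonterminal for each terminal appearing in a rule of length ≥ 2: X1 → b, X2 → d.
Binarize each right-hand side of length ≥ 3 by chaining fresh nonterminals (Y1, Y2, …): affected rules were S → X2 C X1 X1; C → X2 C D.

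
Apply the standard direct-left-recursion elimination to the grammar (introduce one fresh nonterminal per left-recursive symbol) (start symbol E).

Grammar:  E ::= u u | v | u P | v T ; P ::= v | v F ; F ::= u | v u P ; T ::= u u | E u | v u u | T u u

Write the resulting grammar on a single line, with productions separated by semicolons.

Directly left-recursive nonterminal: T.
For T: α = {u u}, β = {u u, E u, v u u}. Rewrite as T → β T' and T' → α T' | ε.

E ::= u u | v | u P | v T; P ::= v | v F; F ::= u | v u P; T ::= u u T' | E u T' | v u u T'; T' ::= u u T' | ε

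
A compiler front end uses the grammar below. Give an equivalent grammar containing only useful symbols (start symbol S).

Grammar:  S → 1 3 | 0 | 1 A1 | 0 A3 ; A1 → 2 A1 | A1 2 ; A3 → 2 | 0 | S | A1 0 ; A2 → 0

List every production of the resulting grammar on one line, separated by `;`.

Generating nonterminals: {A2, A3, S}.
Reachable from S after that: {A3, S}.
Removed useless symbols: {A1, A2} and every production mentioning them.

S → 1 3 | 0 | 0 A3; A3 → 2 | 0 | S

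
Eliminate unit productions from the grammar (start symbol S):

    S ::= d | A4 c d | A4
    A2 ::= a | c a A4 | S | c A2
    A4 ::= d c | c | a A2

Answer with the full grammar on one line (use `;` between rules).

S ::= d c | c | a A2 | d | A4 c d; A2 ::= d c | c | a A2 | a | c a A4 | c A2 | d | A4 c d; A4 ::= d c | c | a A2

Unit pairs: A2 ⇒* {A4, S}; S ⇒* {A4}.
For every A with A ⇒* B via unit rules, add B's non-unit alternatives to A; then delete every rule of the form X → Y.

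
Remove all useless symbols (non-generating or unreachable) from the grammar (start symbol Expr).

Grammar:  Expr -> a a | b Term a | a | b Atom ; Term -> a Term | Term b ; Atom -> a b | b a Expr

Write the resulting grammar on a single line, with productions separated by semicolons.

Generating nonterminals: {Atom, Expr}.
Reachable from Expr after that: {Atom, Expr}.
Removed useless symbols: {Term} and every production mentioning them.

Expr -> a a | a | b Atom; Atom -> a b | b a Expr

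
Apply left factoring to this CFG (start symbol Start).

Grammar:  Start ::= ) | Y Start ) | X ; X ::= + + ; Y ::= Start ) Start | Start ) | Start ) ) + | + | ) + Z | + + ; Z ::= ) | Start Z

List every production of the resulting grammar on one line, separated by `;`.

Start ::= ) | Y Start ) | X; X ::= + +; Y ::= ) + Z | Start ) Y1 | + Y2; Z ::= ) | Start Z; Y1 ::= Start | ε | ) +; Y2 ::= ε | +

Y has alternatives sharing prefix 'Start )': factor to Y → Start ) Y1 with Y1 → Start | ε | ) +.
Y has alternatives sharing prefix '+': factor to Y → + Y2 with Y2 → ε | +.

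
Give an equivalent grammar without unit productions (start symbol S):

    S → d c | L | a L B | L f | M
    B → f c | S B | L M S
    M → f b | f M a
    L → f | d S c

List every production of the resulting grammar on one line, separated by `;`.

S → f | d S c | d c | a L B | L f | f b | f M a; B → f c | S B | L M S; M → f b | f M a; L → f | d S c

Unit pairs: S ⇒* {L, M}.
Replace each nonterminal's rules with the union of the non-unit rules of every nonterminal it unit-derives.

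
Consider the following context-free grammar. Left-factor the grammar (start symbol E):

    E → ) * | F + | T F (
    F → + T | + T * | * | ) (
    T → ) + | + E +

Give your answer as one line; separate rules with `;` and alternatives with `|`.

F has alternatives sharing prefix '+ T': factor to F → + T F' with F' → ε | *.

E → ) * | F + | T F (; F → * | ) ( | + T F'; T → ) + | + E +; F' → ε | *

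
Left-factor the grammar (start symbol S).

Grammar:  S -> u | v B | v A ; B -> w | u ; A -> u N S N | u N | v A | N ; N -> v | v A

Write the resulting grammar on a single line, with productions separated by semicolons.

S -> u | v S'; B -> w | u; A -> v A | N | u N A'; N -> v N'; S' -> B | A; A' -> S N | ε; N' -> ε | A

S has alternatives sharing prefix 'v': factor to S → v S' with S' → B | A.
A has alternatives sharing prefix 'u N': factor to A → u N A' with A' → S N | ε.
N has alternatives sharing prefix 'v': factor to N → v N' with N' → ε | A.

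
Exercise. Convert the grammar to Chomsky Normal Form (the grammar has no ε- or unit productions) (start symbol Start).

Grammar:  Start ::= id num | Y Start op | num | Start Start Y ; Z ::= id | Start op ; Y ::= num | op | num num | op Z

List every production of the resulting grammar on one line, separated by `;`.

Start ::= X1 X2 | Y Y1 | num | Start Y2; Z ::= id | Start X3; Y ::= num | op | X2 X2 | X3 Z; X1 ::= id; X2 ::= num; X3 ::= op; Y1 ::= Start X3; Y2 ::= Start Y

Introduce a nonterminal for each terminal appearing in a rule of length ≥ 2: X1 → id, X2 → num, X3 → op.
Binarize each right-hand side of length ≥ 3 by chaining fresh nonterminals (Y1, Y2, …): affected rules were Start → Y Start X3; Start → Start Start Y.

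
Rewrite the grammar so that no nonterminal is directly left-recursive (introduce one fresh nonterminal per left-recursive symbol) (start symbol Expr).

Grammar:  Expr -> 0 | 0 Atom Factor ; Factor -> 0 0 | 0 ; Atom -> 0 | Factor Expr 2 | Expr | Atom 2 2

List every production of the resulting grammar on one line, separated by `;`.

Atom is directly left-recursive.
For Atom: α = {2 2}, β = {0, Factor Expr 2, Expr}. Rewrite as Atom → β Atom1 and Atom1 → α Atom1 | ε.

Expr -> 0 | 0 Atom Factor; Factor -> 0 0 | 0; Atom -> 0 Atom1 | Factor Expr 2 Atom1 | Expr Atom1; Atom1 -> 2 2 Atom1 | ε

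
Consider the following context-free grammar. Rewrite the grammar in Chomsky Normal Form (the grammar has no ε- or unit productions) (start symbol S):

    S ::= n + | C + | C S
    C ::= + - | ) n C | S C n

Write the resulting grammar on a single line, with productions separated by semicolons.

S ::= X1 X2 | C X2 | C S; C ::= X2 X3 | X4 Y1 | S Y2; X1 ::= n; X2 ::= +; X3 ::= -; X4 ::= ); Y1 ::= X1 C; Y2 ::= C X1

Introduce a nonterminal for each terminal appearing in a rule of length ≥ 2: X1 → n, X2 → +, X3 → -, X4 → ).
Binarize each right-hand side of length ≥ 3 by chaining fresh nonterminals (Y1, Y2, …): affected rules were C → X4 X1 C; C → S C X1.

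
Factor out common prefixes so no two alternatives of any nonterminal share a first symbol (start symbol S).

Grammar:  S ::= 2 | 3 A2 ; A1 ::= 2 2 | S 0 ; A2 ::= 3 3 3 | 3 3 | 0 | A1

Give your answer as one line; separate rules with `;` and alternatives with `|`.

S ::= 2 | 3 A2; A1 ::= 2 2 | S 0; A2 ::= 0 | A1 | 3 3 A2'; A2' ::= 3 | epsilon

A2 has alternatives sharing prefix '3 3': factor to A2 → 3 3 A2' with A2' → 3 | ε.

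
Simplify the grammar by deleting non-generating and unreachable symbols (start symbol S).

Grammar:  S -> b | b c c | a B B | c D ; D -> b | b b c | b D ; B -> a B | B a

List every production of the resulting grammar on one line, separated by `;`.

S -> b | b c c | c D; D -> b | b b c | b D

Generating nonterminals: {D, S}.
Reachable from S after that: {D, S}.
Removed useless symbols: {B} and every production mentioning them.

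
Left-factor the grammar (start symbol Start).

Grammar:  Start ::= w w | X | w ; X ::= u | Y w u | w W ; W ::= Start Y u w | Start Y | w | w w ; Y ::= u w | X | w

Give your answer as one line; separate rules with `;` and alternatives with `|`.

Start ::= X | w Start1; X ::= u | Y w u | w W; W ::= Start Y W1 | w W2; Y ::= u w | X | w; Start1 ::= w | ε; W1 ::= u w | ε; W2 ::= ε | w

Start has alternatives sharing prefix 'w': factor to Start → w Start1 with Start1 → w | ε.
W has alternatives sharing prefix 'Start Y': factor to W → Start Y W1 with W1 → u w | ε.
W has alternatives sharing prefix 'w': factor to W → w W2 with W2 → ε | w.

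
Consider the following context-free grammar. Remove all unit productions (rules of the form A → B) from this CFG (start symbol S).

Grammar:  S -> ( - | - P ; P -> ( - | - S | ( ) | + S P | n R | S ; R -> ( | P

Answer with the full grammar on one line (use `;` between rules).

Unit pairs: P ⇒* {S}; R ⇒* {P, S}.
Replace each nonterminal's rules with the union of the non-unit rules of every nonterminal it unit-derives.

S -> ( - | - P; P -> ( - | - P | - S | ( ) | + S P | n R; R -> ( - | - P | - S | ( ) | + S P | n R | (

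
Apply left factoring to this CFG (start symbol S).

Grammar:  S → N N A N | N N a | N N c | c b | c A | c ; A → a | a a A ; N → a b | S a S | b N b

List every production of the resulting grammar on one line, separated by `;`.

S has alternatives sharing prefix 'N N': factor to S → N N S' with S' → A N | a | c.
S has alternatives sharing prefix 'c': factor to S → c S'' with S'' → b | A | ε.
A has alternatives sharing prefix 'a': factor to A → a A' with A' → ε | a A.

S → N N S' | c S''; A → a A'; N → a b | S a S | b N b; S' → A N | a | c; S'' → b | A | ε; A' → ε | a A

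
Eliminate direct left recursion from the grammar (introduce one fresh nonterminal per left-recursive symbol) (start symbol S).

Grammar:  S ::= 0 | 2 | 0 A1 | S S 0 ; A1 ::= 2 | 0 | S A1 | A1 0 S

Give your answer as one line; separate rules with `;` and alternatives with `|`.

Directly left-recursive nonterminals: S, A1.
For S: α = {S 0}, β = {0, 2, 0 A1}. Rewrite as S → β S' and S' → α S' | ε.
For A1: α = {0 S}, β = {2, 0, S A1}. Rewrite as A1 → β A1' and A1' → α A1' | ε.

S ::= 0 S' | 2 S' | 0 A1 S'; A1 ::= 2 A1' | 0 A1' | S A1 A1'; S' ::= S 0 S' | eps; A1' ::= 0 S A1' | eps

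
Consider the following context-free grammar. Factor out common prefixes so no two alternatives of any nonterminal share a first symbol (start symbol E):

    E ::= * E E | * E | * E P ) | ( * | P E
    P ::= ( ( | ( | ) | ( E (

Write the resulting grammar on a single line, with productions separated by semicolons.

E ::= ( * | P E | * E E'; P ::= ) | ( P'; E' ::= E | ε | P ); P' ::= ( | ε | E (

E has alternatives sharing prefix '* E': factor to E → * E E' with E' → E | ε | P ).
P has alternatives sharing prefix '(': factor to P → ( P' with P' → ( | ε | E (.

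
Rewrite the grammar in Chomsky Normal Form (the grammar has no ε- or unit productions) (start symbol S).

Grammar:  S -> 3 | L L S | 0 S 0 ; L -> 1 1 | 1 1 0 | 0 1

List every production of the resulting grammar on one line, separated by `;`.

Introduce a nonterminal for each terminal appearing in a rule of length ≥ 2: X1 → 0, X2 → 1.
Binarize each right-hand side of length ≥ 3 by chaining fresh nonterminals (Y1, Y2, …): affected rules were S → L L S; S → X1 S X1; L → X2 X2 X1.

S -> 3 | L Y1 | X1 Y2; L -> X2 X2 | X2 Y3 | X1 X2; X1 -> 0; X2 -> 1; Y1 -> L S; Y2 -> S X1; Y3 -> X2 X1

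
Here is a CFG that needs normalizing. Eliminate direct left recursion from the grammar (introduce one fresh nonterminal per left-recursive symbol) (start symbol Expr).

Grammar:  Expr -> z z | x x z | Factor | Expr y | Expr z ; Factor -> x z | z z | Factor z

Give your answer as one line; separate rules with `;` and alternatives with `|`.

Expr -> z z Expr1 | x x z Expr1 | Factor Expr1; Factor -> x z Factor1 | z z Factor1; Expr1 -> y Expr1 | z Expr1 | eps; Factor1 -> z Factor1 | eps

Left recursion appears on Expr, Factor.
For Expr: α = {y, z}, β = {z z, x x z, Factor}. Rewrite as Expr → β Expr1 and Expr1 → α Expr1 | ε.
For Factor: α = {z}, β = {x z, z z}. Rewrite as Factor → β Factor1 and Factor1 → α Factor1 | ε.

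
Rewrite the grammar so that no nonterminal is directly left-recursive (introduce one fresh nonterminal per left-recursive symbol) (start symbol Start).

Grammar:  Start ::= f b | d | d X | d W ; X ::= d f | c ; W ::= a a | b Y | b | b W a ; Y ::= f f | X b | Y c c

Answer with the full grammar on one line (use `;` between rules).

Left recursion appears on Y.
For Y: α = {c c}, β = {f f, X b}. Rewrite as Y → β Y1 and Y1 → α Y1 | ε.

Start ::= f b | d | d X | d W; X ::= d f | c; W ::= a a | b Y | b | b W a; Y ::= f f Y1 | X b Y1; Y1 ::= c c Y1 | ε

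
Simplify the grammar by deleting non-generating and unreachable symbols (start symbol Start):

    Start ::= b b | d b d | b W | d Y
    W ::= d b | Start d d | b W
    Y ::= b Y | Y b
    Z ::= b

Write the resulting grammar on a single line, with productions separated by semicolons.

Generating nonterminals: {Start, W, Z}.
Reachable from Start after that: {Start, W}.
Removed useless symbols: {Y, Z} and every production mentioning them.

Start ::= b b | d b d | b W; W ::= d b | Start d d | b W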